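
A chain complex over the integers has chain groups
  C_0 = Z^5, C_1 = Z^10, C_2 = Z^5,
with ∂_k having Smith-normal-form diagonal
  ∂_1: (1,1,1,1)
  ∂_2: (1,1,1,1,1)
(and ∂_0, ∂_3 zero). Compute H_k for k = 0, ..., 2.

H_0 ≅ Z,  H_1 ≅ Z,  H_2 = 0.

H_0: b_0 = 5 − 0 − 4 = 1; torsion from ∂_1 factors > 1: none. So H_0 ≅ Z.
H_1: b_1 = 10 − 4 − 5 = 1; torsion from ∂_2 factors > 1: none. So H_1 ≅ Z.
H_2: b_2 = 5 − 5 − 0 = 0; torsion from ∂_3 factors > 1: none. So H_2 ≅ 0.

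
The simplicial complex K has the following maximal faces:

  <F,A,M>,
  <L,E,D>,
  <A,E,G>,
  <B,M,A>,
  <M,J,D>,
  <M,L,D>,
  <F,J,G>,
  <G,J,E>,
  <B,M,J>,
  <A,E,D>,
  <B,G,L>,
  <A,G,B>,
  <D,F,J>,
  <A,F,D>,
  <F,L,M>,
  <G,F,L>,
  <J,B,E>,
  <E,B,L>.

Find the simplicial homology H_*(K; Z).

H_0 = Z,  H_1 = Z ⊕ Z_2,  H_2 = 0.

Order the vertices as A < B < D < E < F < G < J < L < M. Listing each simplex with vertices in this order, K has dimension 2 with simplices:

  0-simplices (9): A, B, D, E, F, G, J, L, M
  1-simplices (27): AB, AD, AE, AF, AG, AM, BE, BG, BJ, BL, BM, DE, DF, DJ, DL, DM, EG, EJ, EL, FG, FJ, FL, FM, GJ, GL, JM, LM
  2-simplices (18): ABG, ABM, ADE, ADF, AEG, AFM, BEJ, BEL, BGL, BJM, DEL, DFJ, DJM, DLM, EGJ, FGJ, FGL, FLM

Hence C_0 ≅ Z^9, C_1 ≅ Z^27, C_2 ≅ Z^18.

Boundary ∂_1: C_1 → C_0 is given by ∂[p,q] = [q] − [p].
The resulting 9×27 matrix has rank 8, and its Smith normal form has invariant factors (1,1,1,1,1,1,1,1).

The boundary map ∂_2: C_2 → C_1 maps a triangle to the signed sum of its edges. For instance
  ∂FLM = LM − FM + FL,
  ∂ABM = BM − AM + AB.
The 27×18 boundary matrix has rank 18 and Smith normal form diag(1,1,1,1,1,1,1,1,1,1,1,1,1,1,1,1,1,2).

Now H_k = ker ∂_k / im ∂_{k+1}, so:

  H_0: rank C_0 − rank ∂_1 = 9 − 8 = 1, and the invariant factors of ∂_1 are all 1, so H_0 ≅ Z.
  H_1: rank ker ∂_1 − rank ∂_2 = (27 − 8) − 18 = 1, and ∂_2 has invariant factor 2 > 1, so H_1 ≅ Z ⊕ Z_2.
  H_2: rank ker ∂_2 − rank ∂_3 = (18 − 18) − 0 = 0, and there is no ∂_3, so H_2 ≅ 0.

As a check, the Euler characteristic is 9 − 27 + 18 = 0, which agrees with 1 − 1 + 0 = 0.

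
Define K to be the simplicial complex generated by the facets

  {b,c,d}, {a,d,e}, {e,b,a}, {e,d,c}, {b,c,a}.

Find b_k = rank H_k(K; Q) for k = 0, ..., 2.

K has 5 vertices, 10 edges, 5 triangles.
rank ∂_0 = 0, rank ∂_1 = 4 ⇒ b_0 = 5 − 0 − 4 = 1; all invariant factors of ∂_1 are 1 so no torsion. So H_0 ≅ Z.
rank ∂_1 = 4, rank ∂_2 = 5 ⇒ b_1 = 10 − 4 − 5 = 1; all invariant factors of ∂_2 are 1 so no torsion. So H_1 ≅ Z.
rank ∂_2 = 5, rank ∂_3 = 0 ⇒ b_2 = 5 − 5 − 0 = 0. So H_2 ≅ 0.

b_0 = 1, b_1 = 1, b_2 = 0.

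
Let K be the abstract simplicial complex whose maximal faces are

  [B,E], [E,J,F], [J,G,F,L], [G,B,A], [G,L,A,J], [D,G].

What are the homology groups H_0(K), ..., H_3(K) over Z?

Fix the vertex order A < B < D < E < F < G < J < L and write every simplex with vertices in increasing order. Then dim K = 3 and the simplices of K are:

  0-simplices (8): A, B, D, E, F, G, J, L
  1-simplices (15): AB, AG, AJ, AL, BE, BG, DG, EF, EJ, FG, FJ, FL, GJ, GL, JL
  2-simplices (9): ABG, AGJ, AGL, AJL, EFJ, FGJ, FGL, FJL, GJL
  3-simplices (2): AGJL, FGJL

giving chain groups C_0 ≅ Z^8, C_1 ≅ Z^15, C_2 ≅ Z^9, C_3 ≅ Z^2.

∂_1: C_1 → C_0 sends each edge [p,q] (with p < q) to q − p. For instance
  ∂AB = B − A.
The resulting 8×15 matrix has rank 7, and its Smith normal form has invariant factors (1,1,1,1,1,1,1).

The boundary map ∂_2: C_2 → C_1 maps a triangle to the signed sum of its edges. For instance
  ∂GJL = JL − GL + GJ,
  ∂FGJ = GJ − FJ + FG.
As a 15×9 matrix over Z this has rank 7, with invariant factors (1,1,1,1,1,1,1).

The boundary map ∂_3: C_3 → C_2 sends each 3-simplex σ to the alternating sum Σ_i (−1)^i (σ with its i-th vertex removed). For instance
  ∂FGJL = GJL − FJL + FGL − FGJ,
  ∂AGJL = GJL − AJL + AGL − AGJ.
The resulting 9×2 matrix has rank 2, and its Smith normal form has invariant factors (1,1).

From H_k ≅ ker(∂_k) / im(∂_{k+1}) we obtain:

  H_0: rank C_0 − rank ∂_1 = 8 − 7 = 1, and the invariant factors of ∂_1 are all 1, so H_0 ≅ Z.
  H_1: rank ker ∂_1 − rank ∂_2 = (15 − 7) − 7 = 1, and the invariant factors of ∂_2 are all 1, so H_1 ≅ Z.
  H_2: rank ker ∂_2 − rank ∂_3 = (9 − 7) − 2 = 0, and the invariant factors of ∂_3 are all 1, so H_2 ≅ 0.
  H_3: rank ker ∂_3 − rank ∂_4 = (2 − 2) − 0 = 0, and there is no ∂_4, so H_3 ≅ 0.

As a check, the Euler characteristic is 8 − 15 + 9 − 2 = 0, which agrees with 1 − 1 + 0 − 0 = 0.

H_0 = Z,  H_1 = Z,  H_2 = 0,  H_3 = 0.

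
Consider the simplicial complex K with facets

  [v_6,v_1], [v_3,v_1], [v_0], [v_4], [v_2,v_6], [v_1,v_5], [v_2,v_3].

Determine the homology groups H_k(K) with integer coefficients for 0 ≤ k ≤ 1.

H_0 ≅ Z^3,  H_1 ≅ Z.

We work with the vertex ordering v_0 < v_1 < v_2 < v_3 < v_4 < v_5 < v_6. The simplices of K, each written with vertices in increasing order, are:

  0-simplices (7): [v_0], [v_1], [v_2], [v_3], [v_4], [v_5], [v_6]
  1-simplices (5): [v_1,v_3], [v_1,v_5], [v_1,v_6], [v_2,v_3], [v_2,v_6]

giving chain groups C_0 ≅ Z^7, C_1 ≅ Z^5.

Boundary ∂_1: C_1 → C_0 is given by ∂[p,q] = [q] − [p]. For instance
  ∂[v_2,v_6] = [v_6] − [v_2].
As a 7×5 matrix over Z this has rank 4, with invariant factors (1,1,1,1).

Reading off H_k = ker ∂_k / im ∂_{k+1}:

  H_0: rank C_0 − rank ∂_1 = 7 − 4 = 3, and the invariant factors of ∂_1 are all 1, so H_0 ≅ Z^3.
  H_1: rank ker ∂_1 − rank ∂_2 = (5 − 4) − 0 = 1, and there is no ∂_2, so H_1 ≅ Z.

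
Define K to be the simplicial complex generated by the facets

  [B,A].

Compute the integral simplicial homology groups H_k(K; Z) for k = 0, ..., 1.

H_0 ≅ Z,  H_1 = 0.

Take the total order A < B on the vertex set. Then K (dimension 1) consists of the simplices:

  0-simplices (2): A, B
  1-simplices (1): AB

giving chain groups C_0 ≅ Z^2, C_1 ≅ Z^1.

The boundary map ∂_1: C_1 → C_0 maps an edge to its endpoints' difference, ∂[p,q] = q − p.
As a 2×1 matrix over Z this has rank 1, with invariant factors (1).

From H_k ≅ ker(∂_k) / im(∂_{k+1}) we obtain:

  H_0: rank C_0 − rank ∂_1 = 2 − 1 = 1, and the invariant factors of ∂_1 are all 1, so H_0 = Z.
  H_1: rank ker ∂_1 − rank ∂_2 = (1 − 1) − 0 = 0, and there is no ∂_2, so H_1 = 0.

As a check, the Euler characteristic is 2 − 1 = 1, which agrees with 1 − 0 = 1.
(K is a triangulation of the 1-simplex.)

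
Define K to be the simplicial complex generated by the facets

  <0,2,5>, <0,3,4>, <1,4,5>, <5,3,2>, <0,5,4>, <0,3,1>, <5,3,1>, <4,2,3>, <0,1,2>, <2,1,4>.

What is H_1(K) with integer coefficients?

Fix the vertex order 0 < 1 < 2 < 3 < 4 < 5 and write every simplex with vertices in increasing order. Then dim K = 2 and the simplices of K are:

  0-simplices (6): [0], [1], [2], [3], [4], [5]
  1-simplices (15): [0,1], [0,2], [0,3], [0,4], [0,5], [1,2], [1,3], [1,4], [1,5], [2,3], [2,4], [2,5], [3,4], [3,5], [4,5]
  2-simplices (10): [0,1,2], [0,1,3], [0,2,5], [0,3,4], [0,4,5], [1,2,4], [1,3,5], [1,4,5], [2,3,4], [2,3,5]

Hence C_0 ≅ Z^6, C_1 ≅ Z^15, C_2 ≅ Z^10.

The boundary map ∂_1: C_1 → C_0 maps an edge to its endpoints' difference, ∂[p,q] = q − p. For instance
  ∂[2,5] = [5] − [2].
This gives a 6×15 integer matrix of rank 5; reducing to Smith normal form yields diagonal entries (1,1,1,1,1).

Boundary ∂_2: C_2 → C_1 acts by ∂[p,q,r] = [q,r] − [p,r] + [p,q]. For instance
  ∂[0,1,3] = [1,3] − [0,3] + [0,1],
  ∂[2,3,5] = [3,5] − [2,5] + [2,3].
The 15×10 boundary matrix has rank 10 and Smith normal form diag(1,1,1,1,1,1,1,1,1,2).

From H_k ≅ ker(∂_k) / im(∂_{k+1}) we obtain:

  H_1: rank ker ∂_1 − rank ∂_2 = (15 − 5) − 10 = 0, and ∂_2 has invariant factor 2 > 1, so H_1 = Z/2.

(K is a triangulation of the real projective plane RP^2.)

H_1 ≅ Z/2.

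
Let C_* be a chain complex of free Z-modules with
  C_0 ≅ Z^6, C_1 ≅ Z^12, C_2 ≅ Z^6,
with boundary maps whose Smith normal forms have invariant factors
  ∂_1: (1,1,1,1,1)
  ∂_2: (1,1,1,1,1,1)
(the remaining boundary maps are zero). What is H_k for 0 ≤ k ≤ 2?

H_0 ≅ Z,  H_1 ≅ Z,  H_2 = 0.

H_0: b_0 = 6 − 0 − 5 = 1; torsion from ∂_1 factors > 1: none. So H_0 ≅ Z.
H_1: b_1 = 12 − 5 − 6 = 1; torsion from ∂_2 factors > 1: none. So H_1 ≅ Z.
H_2: b_2 = 6 − 6 − 0 = 0; torsion from ∂_3 factors > 1: none. So H_2 ≅ 0.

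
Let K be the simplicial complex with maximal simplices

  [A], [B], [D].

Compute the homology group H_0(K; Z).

H_0 ≅ Z^3.

We work with the vertex ordering A < B < D. The simplices of K, each written with vertices in increasing order, are:

  0-simplices (3): A, B, D

so the chain groups are C_0 ≅ Z^3.

Now H_k = ker ∂_k / im ∂_{k+1}, so:

  H_0: rank C_0 − rank ∂_1 = 3 − 0 = 3, and there is no ∂_1, so H_0 ≅ Z^3.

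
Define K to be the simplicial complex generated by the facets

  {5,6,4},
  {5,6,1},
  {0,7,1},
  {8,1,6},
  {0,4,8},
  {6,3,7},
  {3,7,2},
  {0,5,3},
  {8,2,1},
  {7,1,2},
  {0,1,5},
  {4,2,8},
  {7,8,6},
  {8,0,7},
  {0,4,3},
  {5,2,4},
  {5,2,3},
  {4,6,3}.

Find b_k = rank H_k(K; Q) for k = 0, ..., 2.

b_0 = 1, b_1 = 1, b_2 = 0.

Take the total order 0 < 1 < 2 < 3 < 4 < 5 < 6 < 7 < 8 on the vertex set. Then K (dimension 2) consists of the simplices:

  0-simplices (9): [0], [1], [2], [3], [4], [5], [6], [7], [8]
  1-simplices (27): (27 of them)
  2-simplices (18): [0,1,5], [0,1,7], [0,3,4], [0,3,5], [0,4,8], [0,7,8], [1,2,7], [1,2,8], [1,5,6], [1,6,8], [2,3,5], [2,3,7], [2,4,5], [2,4,8], [3,4,6], [3,6,7], [4,5,6], [6,7,8]

giving chain groups C_0 ≅ Z^9, C_1 ≅ Z^27, C_2 ≅ Z^18.

The boundary map ∂_1: C_1 → C_0 sends each edge [p,q] (with p < q) to q − p.
The resulting 9×27 matrix has rank 8, and its Smith normal form has invariant factors (1,1,1,1,1,1,1,1).

∂_2: C_2 → C_1 sends each 2-simplex [p,q,r] to [q,r] − [p,r] + [p,q]. For instance
  ∂[1,2,7] = [2,7] − [1,7] + [1,2],
  ∂[1,2,8] = [2,8] − [1,8] + [1,2].
This gives a 27×18 integer matrix of rank 18; reducing to Smith normal form yields diagonal entries (1,1,1,1,1,1,1,1,1,1,1,1,1,1,1,1,1,2).

Reading off H_k = ker ∂_k / im ∂_{k+1}:

  H_0: rank C_0 − rank ∂_1 = 9 − 8 = 1, and the invariant factors of ∂_1 are all 1, so H_0 ≅ Z.
  H_1: rank ker ∂_1 − rank ∂_2 = (27 − 8) − 18 = 1, and ∂_2 has invariant factor 2 > 1, so H_1 ≅ Z ⊕ Z/2Z.
  H_2: rank ker ∂_2 − rank ∂_3 = (18 − 18) − 0 = 0, and there is no ∂_3, so H_2 ≅ 0.

As a check, the Euler characteristic is 9 − 27 + 18 = 0, which agrees with 1 − 1 + 0 = 0.

Hence the Betti numbers are b_0 = 1, b_1 = 1, b_2 = 0.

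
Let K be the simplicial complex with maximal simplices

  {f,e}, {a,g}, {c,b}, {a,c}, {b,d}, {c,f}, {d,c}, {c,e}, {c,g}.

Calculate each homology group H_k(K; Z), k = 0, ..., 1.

Fix the vertex order a < b < c < d < e < f < g and write every simplex with vertices in increasing order. Then dim K = 1 and the simplices of K are:

  0-simplices (7): a, b, c, d, e, f, g
  1-simplices (9): ac, ag, bc, bd, cd, ce, cf, cg, ef

giving chain groups C_0 ≅ Z^7, C_1 ≅ Z^9.

The boundary map ∂_1: C_1 → C_0 sends each edge [p,q] (with p < q) to q − p.
As a 7×9 matrix over Z this has rank 6, with invariant factors (1,1,1,1,1,1).

From H_k ≅ ker(∂_k) / im(∂_{k+1}) we obtain:

  H_0: rank C_0 − rank ∂_1 = 7 − 6 = 1, and the invariant factors of ∂_1 are all 1, so H_0 ≅ Z.
  H_1: rank ker ∂_1 − rank ∂_2 = (9 − 6) − 0 = 3, and there is no ∂_2, so H_1 ≅ Z^3.

As a check, the Euler characteristic is 7 − 9 = -2, which agrees with 1 − 3 = -2.

H_0 ≅ Z,  H_1 ≅ Z^3.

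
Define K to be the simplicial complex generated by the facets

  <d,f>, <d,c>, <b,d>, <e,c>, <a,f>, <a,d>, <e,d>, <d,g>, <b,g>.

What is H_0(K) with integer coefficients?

H_0 ≅ Z.

We work with the vertex ordering a < b < c < d < e < f < g. The simplices of K, each written with vertices in increasing order, are:

  0-simplices (7): a, b, c, d, e, f, g
  1-simplices (9): ad, af, bd, bg, cd, ce, de, df, dg

giving chain groups C_0 ≅ Z^7, C_1 ≅ Z^9.

∂_1: C_1 → C_0 is given by ∂[p,q] = [q] − [p]. For instance
  ∂bd = d − b.
The resulting 7×9 matrix has rank 6, and its Smith normal form has invariant factors (1,1,1,1,1,1).

Computing H_k = (kernel of ∂_k) / (image of ∂_{k+1}):

  H_0: rank C_0 − rank ∂_1 = 7 − 6 = 1, and the invariant factors of ∂_1 are all 1, so H_0 ≅ Z.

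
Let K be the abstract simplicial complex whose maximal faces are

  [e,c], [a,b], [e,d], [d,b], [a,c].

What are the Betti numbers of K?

Take the total order a < b < c < d < e on the vertex set. Then K (dimension 1) consists of the simplices:

  0-simplices (5): a, b, c, d, e
  1-simplices (5): ab, ac, bd, ce, de

Hence C_0 ≅ Z^5, C_1 ≅ Z^5.

∂_1: C_1 → C_0 sends each edge [p,q] (with p < q) to q − p.
This gives a 5×5 integer matrix of rank 4; reducing to Smith normal form yields diagonal entries (1,1,1,1).

From H_k ≅ ker(∂_k) / im(∂_{k+1}) we obtain:

  H_0: rank C_0 − rank ∂_1 = 5 − 4 = 1, and the invariant factors of ∂_1 are all 1, so H_0 ≅ Z.
  H_1: rank ker ∂_1 − rank ∂_2 = (5 − 4) − 0 = 1, and there is no ∂_2, so H_1 ≅ Z.

Hence the Betti numbers are b_0 = 1, b_1 = 1.

b_0 = 1, b_1 = 1.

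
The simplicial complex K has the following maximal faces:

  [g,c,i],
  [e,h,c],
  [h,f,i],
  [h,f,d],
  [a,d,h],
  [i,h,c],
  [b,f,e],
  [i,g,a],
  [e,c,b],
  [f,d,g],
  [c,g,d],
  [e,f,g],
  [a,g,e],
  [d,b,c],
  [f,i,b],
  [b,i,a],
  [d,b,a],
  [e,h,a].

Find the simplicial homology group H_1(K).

H_1 = Z^2.

Fix the vertex order a < b < c < d < e < f < g < h < i and write every simplex with vertices in increasing order. Then dim K = 2 and the simplices of K are:

  0-simplices (9): a, b, c, d, e, f, g, h, i
  1-simplices (27): ab, ad, ae, ag, ah, ai, bc, bd, be, bf, bi, cd, ce, cg, ch, ci, df, dg, dh, ef, eg, eh, fg, fh, fi, gi, hi
  2-simplices (18): abd, abi, adh, aeg, aeh, agi, bcd, bce, bef, bfi, cdg, ceh, cgi, chi, dfg, dfh, efg, fhi

so the chain groups are C_0 ≅ Z^9, C_1 ≅ Z^27, C_2 ≅ Z^18.

The boundary map ∂_1: C_1 → C_0 sends each edge [p,q] (with p < q) to q − p. For instance
  ∂bf = f − b.
The 9×27 boundary matrix has rank 8 and Smith normal form diag(1,1,1,1,1,1,1,1).

∂_2: C_2 → C_1 maps a triangle to the signed sum of its edges. For instance
  ∂aeg = eg − ag + ae,
  ∂ceh = eh − ch + ce.
As a 27×18 matrix over Z this has rank 17, with invariant factors (1,1,1,1,1,1,1,1,1,1,1,1,1,1,1,1,1).

Reading off H_k = ker ∂_k / im ∂_{k+1}:

  H_1: rank ker ∂_1 − rank ∂_2 = (27 − 8) − 17 = 2, and the invariant factors of ∂_2 are all 1, so H_1 ≅ Z^2.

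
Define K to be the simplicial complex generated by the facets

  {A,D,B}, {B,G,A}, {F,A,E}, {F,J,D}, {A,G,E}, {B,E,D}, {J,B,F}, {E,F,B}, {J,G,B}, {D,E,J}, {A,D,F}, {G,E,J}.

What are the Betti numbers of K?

K has 7 vertices, 18 edges, 12 triangles.
rank ∂_0 = 0, rank ∂_1 = 6 ⇒ b_0 = 7 − 0 − 6 = 1; all invariant factors of ∂_1 are 1 so no torsion. So H_0 ≅ Z.
rank ∂_1 = 6, rank ∂_2 = 12 ⇒ b_1 = 18 − 6 − 12 = 0; ∂_2 has invariant factor(s) [2] giving torsion. So H_1 ≅ Z/2.
rank ∂_2 = 12, rank ∂_3 = 0 ⇒ b_2 = 12 − 12 − 0 = 0. So H_2 ≅ 0.

b_0 = 1, b_1 = 0, b_2 = 0.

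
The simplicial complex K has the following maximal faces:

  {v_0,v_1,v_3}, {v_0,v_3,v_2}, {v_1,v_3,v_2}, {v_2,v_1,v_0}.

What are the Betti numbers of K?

We work with the vertex ordering v_0 < v_1 < v_2 < v_3. The simplices of K, each written with vertices in increasing order, are:

  0-simplices (4): [v_0], [v_1], [v_2], [v_3]
  1-simplices (6): [v_0,v_1], [v_0,v_2], [v_0,v_3], [v_1,v_2], [v_1,v_3], [v_2,v_3]
  2-simplices (4): [v_0,v_1,v_2], [v_0,v_1,v_3], [v_0,v_2,v_3], [v_1,v_2,v_3]

giving chain groups C_0 ≅ Z^4, C_1 ≅ Z^6, C_2 ≅ Z^4.

Boundary ∂_1: C_1 → C_0 sends each edge [p,q] (with p < q) to q − p. For instance
  ∂[v_1,v_2] = [v_2] − [v_1].
The 4×6 boundary matrix has rank 3 and Smith normal form diag(1,1,1).

∂_2: C_2 → C_1 sends each 2-simplex [p,q,r] to [q,r] − [p,r] + [p,q]. For instance
  ∂[v_0,v_1,v_3] = [v_1,v_3] − [v_0,v_3] + [v_0,v_1],
  ∂[v_0,v_2,v_3] = [v_2,v_3] − [v_0,v_3] + [v_0,v_2].
The resulting 6×4 matrix has rank 3, and its Smith normal form has invariant factors (1,1,1).

Reading off H_k = ker ∂_k / im ∂_{k+1}:

  H_0: rank C_0 − rank ∂_1 = 4 − 3 = 1, and the invariant factors of ∂_1 are all 1, so H_0 = Z.
  H_1: rank ker ∂_1 − rank ∂_2 = (6 − 3) − 3 = 0, and the invariant factors of ∂_2 are all 1, so H_1 = 0.
  H_2: rank ker ∂_2 − rank ∂_3 = (4 − 3) − 0 = 1, and there is no ∂_3, so H_2 = Z.

As a check, the Euler characteristic is 4 − 6 + 4 = 2, which agrees with 1 − 0 + 1 = 2.

Hence the Betti numbers are b_0 = 1, b_1 = 0, b_2 = 1.

b_0 = 1, b_1 = 0, b_2 = 1.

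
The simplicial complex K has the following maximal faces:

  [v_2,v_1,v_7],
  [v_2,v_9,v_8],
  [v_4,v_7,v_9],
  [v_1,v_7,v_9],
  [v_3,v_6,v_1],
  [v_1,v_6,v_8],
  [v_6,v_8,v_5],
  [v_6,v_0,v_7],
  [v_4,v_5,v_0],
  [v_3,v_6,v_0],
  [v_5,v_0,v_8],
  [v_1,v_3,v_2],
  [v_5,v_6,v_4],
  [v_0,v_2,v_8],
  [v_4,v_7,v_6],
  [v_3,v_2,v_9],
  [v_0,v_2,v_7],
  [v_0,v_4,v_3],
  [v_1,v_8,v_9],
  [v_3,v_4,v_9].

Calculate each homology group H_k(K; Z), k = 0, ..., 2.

H_0 ≅ Z,  H_1 ≅ Z × Z/2,  H_2 = 0.

Fix the vertex order v_0 < v_1 < v_2 < v_3 < v_4 < v_5 < v_6 < v_7 < v_8 < v_9 and write every simplex with vertices in increasing order. Then dim K = 2 and the simplices of K are:

  0-simplices (10): [v_0], [v_1], [v_2], [v_3], [v_4], [v_5], [v_6], [v_7], [v_8], [v_9]
  1-simplices (30): (30 of them)
  2-simplices (20): (20 of them)

giving chain groups C_0 ≅ Z^10, C_1 ≅ Z^30, C_2 ≅ Z^20.

Boundary ∂_1: C_1 → C_0 is given by ∂[p,q] = [q] − [p]. For instance
  ∂[v_1,v_7] = [v_7] − [v_1].
As a 10×30 matrix over Z this has rank 9, with invariant factors (1,1,1,1,1,1,1,1,1).

Boundary ∂_2: C_2 → C_1 maps a triangle to the signed sum of its edges. For instance
  ∂[v_1,v_2,v_7] = [v_2,v_7] − [v_1,v_7] + [v_1,v_2],
  ∂[v_5,v_6,v_8] = [v_6,v_8] − [v_5,v_8] + [v_5,v_6].
This gives a 30×20 integer matrix of rank 20; reducing to Smith normal form yields diagonal entries (1,1,1,1,1,1,1,1,1,1,1,1,1,1,1,1,1,1,1,2).

Computing H_k = (kernel of ∂_k) / (image of ∂_{k+1}):

  H_0: rank C_0 − rank ∂_1 = 10 − 9 = 1, and the invariant factors of ∂_1 are all 1, so H_0 = Z.
  H_1: rank ker ∂_1 − rank ∂_2 = (30 − 9) − 20 = 1, and ∂_2 has invariant factor 2 > 1, so H_1 = Z × Z/2.
  H_2: rank ker ∂_2 − rank ∂_3 = (20 − 20) − 0 = 0, and there is no ∂_3, so H_2 = 0.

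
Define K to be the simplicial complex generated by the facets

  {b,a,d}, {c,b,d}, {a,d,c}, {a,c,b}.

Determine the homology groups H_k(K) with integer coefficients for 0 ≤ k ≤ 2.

H_0 = Z,  H_1 = 0,  H_2 = Z.

Order the vertices as a < b < c < d. Listing each simplex with vertices in this order, K has dimension 2 with simplices:

  0-simplices (4): a, b, c, d
  1-simplices (6): ab, ac, ad, bc, bd, cd
  2-simplices (4): abc, abd, acd, bcd

Hence C_0 ≅ Z^4, C_1 ≅ Z^6, C_2 ≅ Z^4.

∂_1: C_1 → C_0 is given by ∂[p,q] = [q] − [p]. For instance
  ∂cd = d − c.
This gives a 4×6 integer matrix of rank 3; reducing to Smith normal form yields diagonal entries (1,1,1).

∂_2: C_2 → C_1 sends each 2-simplex [p,q,r] to [q,r] − [p,r] + [p,q]. For instance
  ∂abd = bd − ad + ab,
  ∂acd = cd − ad + ac.
The 6×4 boundary matrix has rank 3 and Smith normal form diag(1,1,1).

From H_k ≅ ker(∂_k) / im(∂_{k+1}) we obtain:

  H_0: rank C_0 − rank ∂_1 = 4 − 3 = 1, and the invariant factors of ∂_1 are all 1, so H_0 ≅ Z.
  H_1: rank ker ∂_1 − rank ∂_2 = (6 − 3) − 3 = 0, and the invariant factors of ∂_2 are all 1, so H_1 ≅ 0.
  H_2: rank ker ∂_2 − rank ∂_3 = (4 − 3) − 0 = 1, and there is no ∂_3, so H_2 ≅ Z.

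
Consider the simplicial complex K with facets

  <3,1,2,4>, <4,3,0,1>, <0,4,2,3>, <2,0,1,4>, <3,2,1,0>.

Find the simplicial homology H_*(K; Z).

H_0 ≅ Z,  H_1 = 0,  H_2 = 0,  H_3 ≅ Z.

Order the vertices as 0 < 1 < 2 < 3 < 4. Listing each simplex with vertices in this order, K has dimension 3 with simplices:

  0-simplices (5): [0], [1], [2], [3], [4]
  1-simplices (10): [0,1], [0,2], [0,3], [0,4], [1,2], [1,3], [1,4], [2,3], [2,4], [3,4]
  2-simplices (10): [0,1,2], [0,1,3], [0,1,4], [0,2,3], [0,2,4], [0,3,4], [1,2,3], [1,2,4], [1,3,4], [2,3,4]
  3-simplices (5): [0,1,2,3], [0,1,2,4], [0,1,3,4], [0,2,3,4], [1,2,3,4]

giving chain groups C_0 ≅ Z^5, C_1 ≅ Z^10, C_2 ≅ Z^10, C_3 ≅ Z^5.

The boundary map ∂_1: C_1 → C_0 maps an edge to its endpoints' difference, ∂[p,q] = q − p.
As a 5×10 matrix over Z this has rank 4, with invariant factors (1,1,1,1).

Boundary ∂_2: C_2 → C_1 acts by ∂[p,q,r] = [q,r] − [p,r] + [p,q]. For instance
  ∂[0,2,3] = [2,3] − [0,3] + [0,2],
  ∂[1,2,3] = [2,3] − [1,3] + [1,2].
The 10×10 boundary matrix has rank 6 and Smith normal form diag(1,1,1,1,1,1).

The boundary map ∂_3: C_3 → C_2 sends each 3-simplex σ to the alternating sum Σ_i (−1)^i (σ with its i-th vertex removed). For instance
  ∂[0,1,2,4] = [1,2,4] − [0,2,4] + [0,1,4] − [0,1,2],
  ∂[0,2,3,4] = [2,3,4] − [0,3,4] + [0,2,4] − [0,2,3].
The 10×5 boundary matrix has rank 4 and Smith normal form diag(1,1,1,1).

Computing H_k = (kernel of ∂_k) / (image of ∂_{k+1}):

  H_0: rank C_0 − rank ∂_1 = 5 − 4 = 1, and the invariant factors of ∂_1 are all 1, so H_0 = Z.
  H_1: rank ker ∂_1 − rank ∂_2 = (10 − 4) − 6 = 0, and the invariant factors of ∂_2 are all 1, so H_1 = 0.
  H_2: rank ker ∂_2 − rank ∂_3 = (10 − 6) − 4 = 0, and the invariant factors of ∂_3 are all 1, so H_2 = 0.
  H_3: rank ker ∂_3 − rank ∂_4 = (5 − 4) − 0 = 1, and there is no ∂_4, so H_3 = Z.

As a check, the Euler characteristic is 5 − 10 + 10 − 5 = 0, which agrees with 1 − 0 + 0 − 1 = 0.
(K is a triangulation of the 3-sphere S^3.)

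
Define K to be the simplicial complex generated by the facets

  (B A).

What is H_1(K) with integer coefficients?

H_1 = 0.

Fix the vertex order A < B and write every simplex with vertices in increasing order. Then dim K = 1 and the simplices of K are:

  0-simplices (2): A, B
  1-simplices (1): AB

so the chain groups are C_0 ≅ Z^2, C_1 ≅ Z^1.

∂_1: C_1 → C_0 maps an edge to its endpoints' difference, ∂[p,q] = q − p. For instance
  ∂AB = B − A.
This gives a 2×1 integer matrix of rank 1; reducing to Smith normal form yields diagonal entries (1).

Now H_k = ker ∂_k / im ∂_{k+1}, so:

  H_1: rank ker ∂_1 − rank ∂_2 = (1 − 1) − 0 = 0, and there is no ∂_2, so H_1 ≅ 0.

(K is a triangulation of the 1-simplex.)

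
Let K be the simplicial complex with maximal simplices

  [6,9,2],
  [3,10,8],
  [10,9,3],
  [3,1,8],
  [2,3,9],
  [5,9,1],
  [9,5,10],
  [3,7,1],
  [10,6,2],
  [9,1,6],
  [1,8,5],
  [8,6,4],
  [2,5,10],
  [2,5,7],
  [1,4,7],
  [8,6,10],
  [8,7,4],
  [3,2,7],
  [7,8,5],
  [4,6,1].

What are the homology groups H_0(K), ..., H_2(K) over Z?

H_0 = Z,  H_1 = Z ⊕ Z/2,  H_2 = 0.

Order the vertices as 1 < 2 < 3 < 4 < 5 < 6 < 7 < 8 < 9 < 10. Listing each simplex with vertices in this order, K has dimension 2 with simplices:

  0-simplices (10): [1], [2], [3], [4], [5], [6], [7], [8], [9], [10]
  1-simplices (30): (30 of them)
  2-simplices (20): (20 of them)

Hence C_0 ≅ Z^10, C_1 ≅ Z^30, C_2 ≅ Z^20.

Boundary ∂_1: C_1 → C_0 sends each edge [p,q] (with p < q) to q − p. For instance
  ∂[3,7] = [7] − [3].
The resulting 10×30 matrix has rank 9, and its Smith normal form has invariant factors (1,1,1,1,1,1,1,1,1).

∂_2: C_2 → C_1 acts by ∂[p,q,r] = [q,r] − [p,r] + [p,q]. For instance
  ∂[2,3,9] = [3,9] − [2,9] + [2,3],
  ∂[1,6,9] = [6,9] − [1,9] + [1,6].
This gives a 30×20 integer matrix of rank 20; reducing to Smith normal form yields diagonal entries (1,1,1,1,1,1,1,1,1,1,1,1,1,1,1,1,1,1,1,2).

From H_k ≅ ker(∂_k) / im(∂_{k+1}) we obtain:

  H_0: rank C_0 − rank ∂_1 = 10 − 9 = 1, and the invariant factors of ∂_1 are all 1, so H_0 ≅ Z.
  H_1: rank ker ∂_1 − rank ∂_2 = (30 − 9) − 20 = 1, and ∂_2 has invariant factor 2 > 1, so H_1 ≅ Z ⊕ Z/2.
  H_2: rank ker ∂_2 − rank ∂_3 = (20 − 20) − 0 = 0, and there is no ∂_3, so H_2 ≅ 0.

As a check, the Euler characteristic is 10 − 30 + 20 = 0, which agrees with 1 − 1 + 0 = 0.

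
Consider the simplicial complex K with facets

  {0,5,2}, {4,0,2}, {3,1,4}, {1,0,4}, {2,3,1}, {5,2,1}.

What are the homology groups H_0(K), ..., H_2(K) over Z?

H_0 ≅ Z,  H_1 ≅ Z,  H_2 = 0.

Take the total order 0 < 1 < 2 < 3 < 4 < 5 on the vertex set. Then K (dimension 2) consists of the simplices:

  0-simplices (6): [0], [1], [2], [3], [4], [5]
  1-simplices (12): [0,1], [0,2], [0,4], [0,5], [1,2], [1,3], [1,4], [1,5], [2,3], [2,4], [2,5], [3,4]
  2-simplices (6): [0,1,4], [0,2,4], [0,2,5], [1,2,3], [1,2,5], [1,3,4]

giving chain groups C_0 ≅ Z^6, C_1 ≅ Z^12, C_2 ≅ Z^6.

∂_1: C_1 → C_0 sends each edge [p,q] (with p < q) to q − p. For instance
  ∂[0,4] = [4] − [0].
This gives a 6×12 integer matrix of rank 5; reducing to Smith normal form yields diagonal entries (1,1,1,1,1).

Boundary ∂_2: C_2 → C_1 acts by ∂[p,q,r] = [q,r] − [p,r] + [p,q]. For instance
  ∂[1,2,3] = [2,3] − [1,3] + [1,2],
  ∂[1,3,4] = [3,4] − [1,4] + [1,3].
This gives a 12×6 integer matrix of rank 6; reducing to Smith normal form yields diagonal entries (1,1,1,1,1,1).

Now H_k = ker ∂_k / im ∂_{k+1}, so:

  H_0: rank C_0 − rank ∂_1 = 6 − 5 = 1, and the invariant factors of ∂_1 are all 1, so H_0 ≅ Z.
  H_1: rank ker ∂_1 − rank ∂_2 = (12 − 5) − 6 = 1, and the invariant factors of ∂_2 are all 1, so H_1 ≅ Z.
  H_2: rank ker ∂_2 − rank ∂_3 = (6 − 6) − 0 = 0, and there is no ∂_3, so H_2 ≅ 0.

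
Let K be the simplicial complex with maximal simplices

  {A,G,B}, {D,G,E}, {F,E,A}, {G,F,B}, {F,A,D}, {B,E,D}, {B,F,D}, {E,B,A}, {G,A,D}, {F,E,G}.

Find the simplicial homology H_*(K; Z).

Take the total order A < B < D < E < F < G on the vertex set. Then K (dimension 2) consists of the simplices:

  0-simplices (6): A, B, D, E, F, G
  1-simplices (15): AB, AD, AE, AF, AG, BD, BE, BF, BG, DE, DF, DG, EF, EG, FG
  2-simplices (10): ABE, ABG, ADF, ADG, AEF, BDE, BDF, BFG, DEG, EFG

Hence C_0 ≅ Z^6, C_1 ≅ Z^15, C_2 ≅ Z^10.

∂_1: C_1 → C_0 is given by ∂[p,q] = [q] − [p]. For instance
  ∂DF = F − D.
The 6×15 boundary matrix has rank 5 and Smith normal form diag(1,1,1,1,1).

The boundary map ∂_2: C_2 → C_1 acts by ∂[p,q,r] = [q,r] − [p,r] + [p,q]. For instance
  ∂DEG = EG − DG + DE,
  ∂ABG = BG − AG + AB.
The resulting 15×10 matrix has rank 10, and its Smith normal form has invariant factors (1,1,1,1,1,1,1,1,1,2).

Computing H_k = (kernel of ∂_k) / (image of ∂_{k+1}):

  H_0: rank C_0 − rank ∂_1 = 6 − 5 = 1, and the invariant factors of ∂_1 are all 1, so H_0 ≅ Z.
  H_1: rank ker ∂_1 − rank ∂_2 = (15 − 5) − 10 = 0, and ∂_2 has invariant factor 2 > 1, so H_1 ≅ Z/2.
  H_2: rank ker ∂_2 − rank ∂_3 = (10 − 10) − 0 = 0, and there is no ∂_3, so H_2 ≅ 0.

H_0 ≅ Z,  H_1 ≅ Z/2,  H_2 = 0.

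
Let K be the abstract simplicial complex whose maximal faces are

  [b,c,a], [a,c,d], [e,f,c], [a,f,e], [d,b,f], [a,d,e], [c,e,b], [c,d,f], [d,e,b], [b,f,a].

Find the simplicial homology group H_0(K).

H_0 = Z.

Order the vertices as a < b < c < d < e < f. Listing each simplex with vertices in this order, K has dimension 2 with simplices:

  0-simplices (6): a, b, c, d, e, f
  1-simplices (15): ab, ac, ad, ae, af, bc, bd, be, bf, cd, ce, cf, de, df, ef
  2-simplices (10): abc, abf, acd, ade, aef, bce, bde, bdf, cdf, cef

so the chain groups are C_0 ≅ Z^6, C_1 ≅ Z^15, C_2 ≅ Z^10.

Boundary ∂_1: C_1 → C_0 sends each edge [p,q] (with p < q) to q − p.
This gives a 6×15 integer matrix of rank 5; reducing to Smith normal form yields diagonal entries (1,1,1,1,1).

Boundary ∂_2: C_2 → C_1 acts by ∂[p,q,r] = [q,r] − [p,r] + [p,q]. For instance
  ∂bdf = df − bf + bd,
  ∂aef = ef − af + ae.
The resulting 15×10 matrix has rank 10, and its Smith normal form has invariant factors (1,1,1,1,1,1,1,1,1,2).

Now H_k = ker ∂_k / im ∂_{k+1}, so:

  H_0: rank C_0 − rank ∂_1 = 6 − 5 = 1, and the invariant factors of ∂_1 are all 1, so H_0 ≅ Z.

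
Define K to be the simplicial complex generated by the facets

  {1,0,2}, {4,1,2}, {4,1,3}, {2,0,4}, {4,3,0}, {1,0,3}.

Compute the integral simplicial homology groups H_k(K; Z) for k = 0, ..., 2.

H_0 = Z,  H_1 = 0,  H_2 = Z.

Order the vertices as 0 < 1 < 2 < 3 < 4. Listing each simplex with vertices in this order, K has dimension 2 with simplices:

  0-simplices (5): [0], [1], [2], [3], [4]
  1-simplices (9): [0,1], [0,2], [0,3], [0,4], [1,2], [1,3], [1,4], [2,4], [3,4]
  2-simplices (6): [0,1,2], [0,1,3], [0,2,4], [0,3,4], [1,2,4], [1,3,4]

so the chain groups are C_0 ≅ Z^5, C_1 ≅ Z^9, C_2 ≅ Z^6.

The boundary map ∂_1: C_1 → C_0 sends each edge [p,q] (with p < q) to q − p.
This gives a 5×9 integer matrix of rank 4; reducing to Smith normal form yields diagonal entries (1,1,1,1).

∂_2: C_2 → C_1 maps a triangle to the signed sum of its edges. For instance
  ∂[0,3,4] = [3,4] − [0,4] + [0,3],
  ∂[0,1,3] = [1,3] − [0,3] + [0,1].
As a 9×6 matrix over Z this has rank 5, with invariant factors (1,1,1,1,1).

Now H_k = ker ∂_k / im ∂_{k+1}, so:

  H_0: rank C_0 − rank ∂_1 = 5 − 4 = 1, and the invariant factors of ∂_1 are all 1, so H_0 = Z.
  H_1: rank ker ∂_1 − rank ∂_2 = (9 − 4) − 5 = 0, and the invariant factors of ∂_2 are all 1, so H_1 = 0.
  H_2: rank ker ∂_2 − rank ∂_3 = (6 − 5) − 0 = 1, and there is no ∂_3, so H_2 = Z.

As a check, the Euler characteristic is 5 − 9 + 6 = 2, which agrees with 1 − 0 + 1 = 2.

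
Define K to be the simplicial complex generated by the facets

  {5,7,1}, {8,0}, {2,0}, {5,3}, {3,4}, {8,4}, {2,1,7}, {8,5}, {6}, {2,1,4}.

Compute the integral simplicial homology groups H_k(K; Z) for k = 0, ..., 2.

H_0 ≅ Z^2,  H_1 ≅ Z^3,  H_2 = 0.

Fix the vertex order 0 < 1 < 2 < 3 < 4 < 5 < 6 < 7 < 8 and write every simplex with vertices in increasing order. Then dim K = 2 and the simplices of K are:

  0-simplices (9): [0], [1], [2], [3], [4], [5], [6], [7], [8]
  1-simplices (13): [0,2], [0,8], [1,2], [1,4], [1,5], [1,7], [2,4], [2,7], [3,4], [3,5], [4,8], [5,7], [5,8]
  2-simplices (3): [1,2,4], [1,2,7], [1,5,7]

Hence C_0 ≅ Z^9, C_1 ≅ Z^13, C_2 ≅ Z^3.

∂_1: C_1 → C_0 sends each edge [p,q] (with p < q) to q − p.
As a 9×13 matrix over Z this has rank 7, with invariant factors (1,1,1,1,1,1,1).

Boundary ∂_2: C_2 → C_1 sends each 2-simplex [p,q,r] to [q,r] − [p,r] + [p,q]. For instance
  ∂[1,2,7] = [2,7] − [1,7] + [1,2],
  ∂[1,5,7] = [5,7] − [1,7] + [1,5].
This gives a 13×3 integer matrix of rank 3; reducing to Smith normal form yields diagonal entries (1,1,1).

Now H_k = ker ∂_k / im ∂_{k+1}, so:

  H_0: rank C_0 − rank ∂_1 = 9 − 7 = 2, and the invariant factors of ∂_1 are all 1, so H_0 ≅ Z^2.
  H_1: rank ker ∂_1 − rank ∂_2 = (13 − 7) − 3 = 3, and the invariant factors of ∂_2 are all 1, so H_1 ≅ Z^3.
  H_2: rank ker ∂_2 − rank ∂_3 = (3 − 3) − 0 = 0, and there is no ∂_3, so H_2 ≅ 0.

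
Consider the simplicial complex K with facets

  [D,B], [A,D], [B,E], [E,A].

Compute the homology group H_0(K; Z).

K has 4 vertices, 4 edges.
rank ∂_0 = 0, rank ∂_1 = 3 ⇒ b_0 = 4 − 0 − 3 = 1; all invariant factors of ∂_1 are 1 so no torsion. So H_0 ≅ Z.

H_0 = Z.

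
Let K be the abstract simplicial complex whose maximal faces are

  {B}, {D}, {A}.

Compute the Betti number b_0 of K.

Take the total order A < B < D on the vertex set. Then K (dimension 0) consists of the simplices:

  0-simplices (3): A, B, D

giving chain groups C_0 ≅ Z^3.

Now H_k = ker ∂_k / im ∂_{k+1}, so:

  H_0: rank C_0 − rank ∂_1 = 3 − 0 = 3, and there is no ∂_1, so H_0 = Z^3.

(K is a triangulation of a set of 3 points.)

Hence the Betti numbers are b_0 = 3.

b_0 = 3.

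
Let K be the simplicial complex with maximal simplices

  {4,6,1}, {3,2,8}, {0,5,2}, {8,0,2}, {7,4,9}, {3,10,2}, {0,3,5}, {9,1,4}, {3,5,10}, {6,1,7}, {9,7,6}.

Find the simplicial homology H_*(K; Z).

H_0 = Z^2,  H_1 = Z^2,  H_2 = 0.

Take the total order 0 < 1 < 2 < 3 < 4 < 5 < 6 < 7 < 8 < 9 < 10 on the vertex set. Then K (dimension 2) consists of the simplices:

  0-simplices (11): [0], [1], [2], [3], [4], [5], [6], [7], [8], [9], [10]
  1-simplices (22): [0,2], [0,3], [0,5], [0,8], [1,4], [1,6], [1,7], [1,9], [2,3], [2,5], [2,8], [2,10], [3,5], [3,8], [3,10], [4,6], [4,7], [4,9], [5,10], [6,7], [6,9], [7,9]
  2-simplices (11): [0,2,5], [0,2,8], [0,3,5], [1,4,6], [1,4,9], [1,6,7], [2,3,8], [2,3,10], [3,5,10], [4,7,9], [6,7,9]

Hence C_0 ≅ Z^11, C_1 ≅ Z^22, C_2 ≅ Z^11.

Boundary ∂_1: C_1 → C_0 is given by ∂[p,q] = [q] − [p]. For instance
  ∂[6,9] = [9] − [6].
The resulting 11×22 matrix has rank 9, and its Smith normal form has invariant factors (1,1,1,1,1,1,1,1,1).

Boundary ∂_2: C_2 → C_1 maps a triangle to the signed sum of its edges. For instance
  ∂[6,7,9] = [7,9] − [6,9] + [6,7],
  ∂[1,6,7] = [6,7] − [1,7] + [1,6].
The resulting 22×11 matrix has rank 11, and its Smith normal form has invariant factors (1,1,1,1,1,1,1,1,1,1,1).

Computing H_k = (kernel of ∂_k) / (image of ∂_{k+1}):

  H_0: rank C_0 − rank ∂_1 = 11 − 9 = 2, and the invariant factors of ∂_1 are all 1, so H_0 ≅ Z^2.
  H_1: rank ker ∂_1 − rank ∂_2 = (22 − 9) − 11 = 2, and the invariant factors of ∂_2 are all 1, so H_1 ≅ Z^2.
  H_2: rank ker ∂_2 − rank ∂_3 = (11 − 11) − 0 = 0, and there is no ∂_3, so H_2 ≅ 0.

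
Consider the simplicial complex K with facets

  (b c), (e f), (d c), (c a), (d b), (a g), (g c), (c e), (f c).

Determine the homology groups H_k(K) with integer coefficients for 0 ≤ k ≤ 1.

Fix the vertex order a < b < c < d < e < f < g and write every simplex with vertices in increasing order. Then dim K = 1 and the simplices of K are:

  0-simplices (7): a, b, c, d, e, f, g
  1-simplices (9): ac, ag, bc, bd, cd, ce, cf, cg, ef

so the chain groups are C_0 ≅ Z^7, C_1 ≅ Z^9.

∂_1: C_1 → C_0 sends each edge [p,q] (with p < q) to q − p.
The resulting 7×9 matrix has rank 6, and its Smith normal form has invariant factors (1,1,1,1,1,1).

Computing H_k = (kernel of ∂_k) / (image of ∂_{k+1}):

  H_0: rank C_0 − rank ∂_1 = 7 − 6 = 1, and the invariant factors of ∂_1 are all 1, so H_0 = Z.
  H_1: rank ker ∂_1 − rank ∂_2 = (9 − 6) − 0 = 3, and there is no ∂_2, so H_1 = Z^3.

As a check, the Euler characteristic is 7 − 9 = -2, which agrees with 1 − 3 = -2.

H_0 ≅ Z,  H_1 ≅ Z^3.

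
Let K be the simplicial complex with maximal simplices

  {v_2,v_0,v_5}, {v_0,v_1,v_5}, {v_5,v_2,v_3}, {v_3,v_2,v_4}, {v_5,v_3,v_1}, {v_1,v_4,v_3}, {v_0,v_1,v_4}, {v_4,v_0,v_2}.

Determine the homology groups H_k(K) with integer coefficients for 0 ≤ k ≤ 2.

H_0 ≅ Z,  H_1 = 0,  H_2 ≅ Z.

Order the vertices as v_0 < v_1 < v_2 < v_3 < v_4 < v_5. Listing each simplex with vertices in this order, K has dimension 2 with simplices:

  0-simplices (6): [v_0], [v_1], [v_2], [v_3], [v_4], [v_5]
  1-simplices (12): [v_0,v_1], [v_0,v_2], [v_0,v_4], [v_0,v_5], [v_1,v_3], [v_1,v_4], [v_1,v_5], [v_2,v_3], [v_2,v_4], [v_2,v_5], [v_3,v_4], [v_3,v_5]
  2-simplices (8): [v_0,v_1,v_4], [v_0,v_1,v_5], [v_0,v_2,v_4], [v_0,v_2,v_5], [v_1,v_3,v_4], [v_1,v_3,v_5], [v_2,v_3,v_4], [v_2,v_3,v_5]

Hence C_0 ≅ Z^6, C_1 ≅ Z^12, C_2 ≅ Z^8.

∂_1: C_1 → C_0 sends each edge [p,q] (with p < q) to q − p. For instance
  ∂[v_1,v_5] = [v_5] − [v_1].
As a 6×12 matrix over Z this has rank 5, with invariant factors (1,1,1,1,1).

Boundary ∂_2: C_2 → C_1 sends each 2-simplex [p,q,r] to [q,r] − [p,r] + [p,q]. For instance
  ∂[v_1,v_3,v_5] = [v_3,v_5] − [v_1,v_5] + [v_1,v_3],
  ∂[v_1,v_3,v_4] = [v_3,v_4] − [v_1,v_4] + [v_1,v_3].
The resulting 12×8 matrix has rank 7, and its Smith normal form has invariant factors (1,1,1,1,1,1,1).

Computing H_k = (kernel of ∂_k) / (image of ∂_{k+1}):

  H_0: rank C_0 − rank ∂_1 = 6 − 5 = 1, and the invariant factors of ∂_1 are all 1, so H_0 ≅ Z.
  H_1: rank ker ∂_1 − rank ∂_2 = (12 − 5) − 7 = 0, and the invariant factors of ∂_2 are all 1, so H_1 ≅ 0.
  H_2: rank ker ∂_2 − rank ∂_3 = (8 − 7) − 0 = 1, and there is no ∂_3, so H_2 ≅ Z.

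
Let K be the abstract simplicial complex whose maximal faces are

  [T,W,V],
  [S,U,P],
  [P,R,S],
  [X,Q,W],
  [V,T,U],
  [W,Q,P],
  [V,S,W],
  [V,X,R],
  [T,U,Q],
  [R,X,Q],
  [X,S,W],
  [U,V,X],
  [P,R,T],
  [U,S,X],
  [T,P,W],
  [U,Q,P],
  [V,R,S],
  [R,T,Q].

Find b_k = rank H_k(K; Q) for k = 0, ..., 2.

b_0 = 1, b_1 = 1, b_2 = 0.

Fix the vertex order P < Q < R < S < T < U < V < W < X and write every simplex with vertices in increasing order. Then dim K = 2 and the simplices of K are:

  0-simplices (9): P, Q, R, S, T, U, V, W, X
  1-simplices (27): PQ, PR, PS, PT, PU, PW, QR, QT, QU, QW, QX, RS, RT, RV, RX, SU, SV, SW, SX, TU, TV, TW, UV, UX, VW, VX, WX
  2-simplices (18): PQU, PQW, PRS, PRT, PSU, PTW, QRT, QRX, QTU, QWX, RSV, RVX, SUX, SVW, SWX, TUV, TVW, UVX

so the chain groups are C_0 ≅ Z^9, C_1 ≅ Z^27, C_2 ≅ Z^18.

The boundary map ∂_1: C_1 → C_0 is given by ∂[p,q] = [q] − [p].
As a 9×27 matrix over Z this has rank 8, with invariant factors (1,1,1,1,1,1,1,1).

The boundary map ∂_2: C_2 → C_1 sends each 2-simplex [p,q,r] to [q,r] − [p,r] + [p,q]. For instance
  ∂TUV = UV − TV + TU,
  ∂PRS = RS − PS + PR.
The 27×18 boundary matrix has rank 18 and Smith normal form diag(1,1,1,1,1,1,1,1,1,1,1,1,1,1,1,1,1,2).

Now H_k = ker ∂_k / im ∂_{k+1}, so:

  H_0: rank C_0 − rank ∂_1 = 9 − 8 = 1, and the invariant factors of ∂_1 are all 1, so H_0 = Z.
  H_1: rank ker ∂_1 − rank ∂_2 = (27 − 8) − 18 = 1, and ∂_2 has invariant factor 2 > 1, so H_1 = Z ⊕ Z/2.
  H_2: rank ker ∂_2 − rank ∂_3 = (18 − 18) − 0 = 0, and there is no ∂_3, so H_2 = 0.

As a check, the Euler characteristic is 9 − 27 + 18 = 0, which agrees with 1 − 1 + 0 = 0.
(K is a triangulation of the Klein bottle.)

Hence the Betti numbers are b_0 = 1, b_1 = 1, b_2 = 0.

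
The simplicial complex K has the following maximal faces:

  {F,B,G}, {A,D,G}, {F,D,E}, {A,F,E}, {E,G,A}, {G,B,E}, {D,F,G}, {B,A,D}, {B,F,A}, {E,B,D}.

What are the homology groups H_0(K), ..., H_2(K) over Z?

We work with the vertex ordering A < B < D < E < F < G. The simplices of K, each written with vertices in increasing order, are:

  0-simplices (6): A, B, D, E, F, G
  1-simplices (15): AB, AD, AE, AF, AG, BD, BE, BF, BG, DE, DF, DG, EF, EG, FG
  2-simplices (10): ABD, ABF, ADG, AEF, AEG, BDE, BEG, BFG, DEF, DFG

Hence C_0 ≅ Z^6, C_1 ≅ Z^15, C_2 ≅ Z^10.

The boundary map ∂_1: C_1 → C_0 sends each edge [p,q] (with p < q) to q − p.
As a 6×15 matrix over Z this has rank 5, with invariant factors (1,1,1,1,1).

∂_2: C_2 → C_1 acts by ∂[p,q,r] = [q,r] − [p,r] + [p,q]. For instance
  ∂BFG = FG − BG + BF,
  ∂DFG = FG − DG + DF.
As a 15×10 matrix over Z this has rank 10, with invariant factors (1,1,1,1,1,1,1,1,1,2).

From H_k ≅ ker(∂_k) / im(∂_{k+1}) we obtain:

  H_0: rank C_0 − rank ∂_1 = 6 − 5 = 1, and the invariant factors of ∂_1 are all 1, so H_0 = Z.
  H_1: rank ker ∂_1 − rank ∂_2 = (15 − 5) − 10 = 0, and ∂_2 has invariant factor 2 > 1, so H_1 = Z/2.
  H_2: rank ker ∂_2 − rank ∂_3 = (10 − 10) − 0 = 0, and there is no ∂_3, so H_2 = 0.

H_0 = Z,  H_1 = Z/2,  H_2 = 0.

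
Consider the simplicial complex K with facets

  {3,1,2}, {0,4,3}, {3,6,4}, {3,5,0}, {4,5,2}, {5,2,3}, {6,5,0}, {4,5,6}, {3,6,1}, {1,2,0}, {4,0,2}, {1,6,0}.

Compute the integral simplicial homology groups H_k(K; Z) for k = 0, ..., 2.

We work with the vertex ordering 0 < 1 < 2 < 3 < 4 < 5 < 6. The simplices of K, each written with vertices in increasing order, are:

  0-simplices (7): [0], [1], [2], [3], [4], [5], [6]
  1-simplices (18): [0,1], [0,2], [0,3], [0,4], [0,5], [0,6], [1,2], [1,3], [1,6], [2,3], [2,4], [2,5], [3,4], [3,5], [3,6], [4,5], [4,6], [5,6]
  2-simplices (12): [0,1,2], [0,1,6], [0,2,4], [0,3,4], [0,3,5], [0,5,6], [1,2,3], [1,3,6], [2,3,5], [2,4,5], [3,4,6], [4,5,6]

Hence C_0 ≅ Z^7, C_1 ≅ Z^18, C_2 ≅ Z^12.

Boundary ∂_1: C_1 → C_0 is given by ∂[p,q] = [q] − [p]. For instance
  ∂[1,6] = [6] − [1].
As a 7×18 matrix over Z this has rank 6, with invariant factors (1,1,1,1,1,1).

Boundary ∂_2: C_2 → C_1 acts by ∂[p,q,r] = [q,r] − [p,r] + [p,q]. For instance
  ∂[2,4,5] = [4,5] − [2,5] + [2,4],
  ∂[4,5,6] = [5,6] − [4,6] + [4,5].
This gives a 18×12 integer matrix of rank 12; reducing to Smith normal form yields diagonal entries (1,1,1,1,1,1,1,1,1,1,1,2).

Computing H_k = (kernel of ∂_k) / (image of ∂_{k+1}):

  H_0: rank C_0 − rank ∂_1 = 7 − 6 = 1, and the invariant factors of ∂_1 are all 1, so H_0 = Z.
  H_1: rank ker ∂_1 − rank ∂_2 = (18 − 6) − 12 = 0, and ∂_2 has invariant factor 2 > 1, so H_1 = Z/2.
  H_2: rank ker ∂_2 − rank ∂_3 = (12 − 12) − 0 = 0, and there is no ∂_3, so H_2 = 0.

H_0 ≅ Z,  H_1 ≅ Z/2,  H_2 = 0.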